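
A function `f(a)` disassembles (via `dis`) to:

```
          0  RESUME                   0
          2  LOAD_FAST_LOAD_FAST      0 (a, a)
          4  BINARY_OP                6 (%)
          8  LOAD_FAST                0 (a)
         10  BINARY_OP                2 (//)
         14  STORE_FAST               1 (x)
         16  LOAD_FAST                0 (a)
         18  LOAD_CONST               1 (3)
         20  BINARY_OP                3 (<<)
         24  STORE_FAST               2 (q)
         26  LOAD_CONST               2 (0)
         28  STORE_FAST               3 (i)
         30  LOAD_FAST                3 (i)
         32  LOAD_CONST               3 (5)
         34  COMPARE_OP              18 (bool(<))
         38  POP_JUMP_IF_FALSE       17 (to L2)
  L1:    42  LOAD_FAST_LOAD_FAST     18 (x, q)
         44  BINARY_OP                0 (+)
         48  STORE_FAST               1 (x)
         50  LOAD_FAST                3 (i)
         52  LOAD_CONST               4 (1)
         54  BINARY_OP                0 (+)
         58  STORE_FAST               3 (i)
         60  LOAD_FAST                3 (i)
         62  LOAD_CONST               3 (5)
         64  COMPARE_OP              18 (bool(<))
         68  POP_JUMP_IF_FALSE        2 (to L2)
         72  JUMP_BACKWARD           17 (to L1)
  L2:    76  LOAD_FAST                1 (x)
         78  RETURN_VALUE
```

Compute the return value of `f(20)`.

800

LOAD_FAST_LOAD_FAST a,a → push 20,20
BINARY_OP % → 20 % 20 = 0
LOAD_FAST a → push 20
BINARY_OP // → 0 // 20 = 0
STORE_FAST x → x=0
LOAD_FAST a → push 20
LOAD_CONST → push 3
BINARY_OP << → 20 << 3 = 160
STORE_FAST q → q=160
LOAD_CONST → push 0
STORE_FAST i → i=0
LOAD_FAST i → push 0
LOAD_CONST → push 5
COMPARE_OP bool(<) → 0 vs 5 = True
POP_JUMP_IF_FALSE → pop True; no jump
LOAD_FAST_LOAD_FAST x,q → push 0,160
BINARY_OP + → 0 + 160 = 160
STORE_FAST x → x=160
LOAD_FAST i → push 0
LOAD_CONST → push 1
BINARY_OP + → 0 + 1 = 1
STORE_FAST i → i=1
LOAD_FAST i → push 1
LOAD_CONST → push 5
COMPARE_OP bool(<) → 1 vs 5 = True
POP_JUMP_IF_FALSE → pop True; no jump
LOAD_FAST_LOAD_FAST x,q → push 160,160
BINARY_OP + → 160 + 160 = 320
STORE_FAST x → x=320
LOAD_FAST i → push 1
LOAD_CONST → push 1
BINARY_OP + → 1 + 1 = 2
STORE_FAST i → i=2
LOAD_FAST i → push 2
LOAD_CONST → push 5
COMPARE_OP bool(<) → 2 vs 5 = True
POP_JUMP_IF_FALSE → pop True; no jump
LOAD_FAST_LOAD_FAST x,q → push 320,160
BINARY_OP + → 320 + 160 = 480
STORE_FAST x → x=480
LOAD_FAST i → push 2
LOAD_CONST → push 1
BINARY_OP + → 2 + 1 = 3
STORE_FAST i → i=3
LOAD_FAST i → push 3
LOAD_CONST → push 5
COMPARE_OP bool(<) → 3 vs 5 = True
POP_JUMP_IF_FALSE → pop True; no jump
LOAD_FAST_LOAD_FAST x,q → push 480,160
BINARY_OP + → 480 + 160 = 640
STORE_FAST x → x=640
LOAD_FAST i → push 3
LOAD_CONST → push 1
BINARY_OP + → 3 + 1 = 4
STORE_FAST i → i=4
LOAD_FAST i → push 4
LOAD_CONST → push 5
COMPARE_OP bool(<) → 4 vs 5 = True
POP_JUMP_IF_FALSE → pop True; no jump
LOAD_FAST_LOAD_FAST x,q → push 640,160
BINARY_OP + → 640 + 160 = 800
STORE_FAST x → x=800
LOAD_FAST i → push 4
LOAD_CONST → push 1
BINARY_OP + → 4 + 1 = 5
STORE_FAST i → i=5
LOAD_FAST i → push 5
LOAD_CONST → push 5
COMPARE_OP bool(<) → 5 vs 5 = False
POP_JUMP_IF_FALSE → pop False; jump
LOAD_FAST x → push 800
RETURN_VALUE → return 800.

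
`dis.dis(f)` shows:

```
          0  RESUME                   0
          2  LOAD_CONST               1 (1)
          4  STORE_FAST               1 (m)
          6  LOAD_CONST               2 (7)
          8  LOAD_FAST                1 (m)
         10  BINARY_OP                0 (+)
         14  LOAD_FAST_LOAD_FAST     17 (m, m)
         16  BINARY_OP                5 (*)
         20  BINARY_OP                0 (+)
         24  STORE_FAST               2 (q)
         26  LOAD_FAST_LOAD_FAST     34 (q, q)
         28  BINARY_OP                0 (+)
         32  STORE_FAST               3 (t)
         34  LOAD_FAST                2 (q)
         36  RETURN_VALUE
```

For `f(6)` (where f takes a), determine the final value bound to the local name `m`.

1

LOAD_CONST → push 1. Stack: [1]
STORE_FAST m → m=1. Stack: []
LOAD_CONST → push 7. Stack: [7]
LOAD_FAST m → push 1. Stack: [7, 1]
BINARY_OP + → 7 + 1 = 8. Stack: [8]
LOAD_FAST_LOAD_FAST m,m → push 1,1. Stack: [8, 1, 1]
BINARY_OP * → 1 * 1 = 1. Stack: [8, 1]
BINARY_OP + → 8 + 1 = 9. Stack: [9]
STORE_FAST q → q=9. Stack: []
LOAD_FAST_LOAD_FAST q,q → push 9,9. Stack: [9, 9]
BINARY_OP + → 9 + 9 = 18. Stack: [18]
STORE_FAST t → t=18. Stack: []
LOAD_FAST q → push 9. Stack: [9]
RETURN_VALUE → return 9.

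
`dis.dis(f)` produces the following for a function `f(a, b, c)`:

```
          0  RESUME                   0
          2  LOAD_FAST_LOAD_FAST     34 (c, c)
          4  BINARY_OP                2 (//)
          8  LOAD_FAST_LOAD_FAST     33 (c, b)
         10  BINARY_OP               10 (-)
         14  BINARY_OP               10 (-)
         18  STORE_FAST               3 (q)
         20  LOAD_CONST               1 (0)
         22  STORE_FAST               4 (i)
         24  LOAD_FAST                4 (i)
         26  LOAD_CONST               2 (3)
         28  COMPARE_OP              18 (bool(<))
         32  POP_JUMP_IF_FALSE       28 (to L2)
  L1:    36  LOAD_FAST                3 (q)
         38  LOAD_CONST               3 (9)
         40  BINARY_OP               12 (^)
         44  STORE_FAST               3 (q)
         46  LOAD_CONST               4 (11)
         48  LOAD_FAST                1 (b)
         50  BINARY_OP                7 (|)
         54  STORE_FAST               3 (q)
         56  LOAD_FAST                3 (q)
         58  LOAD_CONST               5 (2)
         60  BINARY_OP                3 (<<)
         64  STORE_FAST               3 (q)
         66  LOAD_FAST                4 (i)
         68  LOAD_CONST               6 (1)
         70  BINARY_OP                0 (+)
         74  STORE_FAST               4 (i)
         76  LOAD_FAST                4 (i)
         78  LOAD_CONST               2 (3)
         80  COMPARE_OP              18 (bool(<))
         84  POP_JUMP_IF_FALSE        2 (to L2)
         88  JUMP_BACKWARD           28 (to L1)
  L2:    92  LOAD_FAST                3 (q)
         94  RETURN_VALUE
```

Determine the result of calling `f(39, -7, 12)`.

-20

LOAD_FAST_LOAD_FAST c,c → push 12,12
BINARY_OP // → 12 // 12 = 1
LOAD_FAST_LOAD_FAST c,b → push 12,-7
BINARY_OP - → 12 - -7 = 19
BINARY_OP - → 1 - 19 = -18
STORE_FAST q → q=-18
LOAD_CONST → push 0
STORE_FAST i → i=0
LOAD_FAST i → push 0
LOAD_CONST → push 3
COMPARE_OP bool(<) → 0 vs 3 = True
POP_JUMP_IF_FALSE → pop True; no jump
LOAD_FAST q → push -18
LOAD_CONST → push 9
BINARY_OP ^ → -18 ^ 9 = -25
STORE_FAST q → q=-25
LOAD_CONST → push 11
LOAD_FAST b → push -7
BINARY_OP | → 11 | -7 = -5
STORE_FAST q → q=-5
LOAD_FAST q → push -5
LOAD_CONST → push 2
BINARY_OP << → -5 << 2 = -20
STORE_FAST q → q=-20
LOAD_FAST i → push 0
LOAD_CONST → push 1
BINARY_OP + → 0 + 1 = 1
STORE_FAST i → i=1
LOAD_FAST i → push 1
LOAD_CONST → push 3
COMPARE_OP bool(<) → 1 vs 3 = True
POP_JUMP_IF_FALSE → pop True; no jump
LOAD_FAST q → push -20
LOAD_CONST → push 9
BINARY_OP ^ → -20 ^ 9 = -27
STORE_FAST q → q=-27
LOAD_CONST → push 11
LOAD_FAST b → push -7
BINARY_OP | → 11 | -7 = -5
STORE_FAST q → q=-5
LOAD_FAST q → push -5
LOAD_CONST → push 2
BINARY_OP << → -5 << 2 = -20
STORE_FAST q → q=-20
LOAD_FAST i → push 1
LOAD_CONST → push 1
BINARY_OP + → 1 + 1 = 2
STORE_FAST i → i=2
LOAD_FAST i → push 2
LOAD_CONST → push 3
COMPARE_OP bool(<) → 2 vs 3 = True
POP_JUMP_IF_FALSE → pop True; no jump
LOAD_FAST q → push -20
LOAD_CONST → push 9
BINARY_OP ^ → -20 ^ 9 = -27
STORE_FAST q → q=-27
LOAD_CONST → push 11
LOAD_FAST b → push -7
BINARY_OP | → 11 | -7 = -5
STORE_FAST q → q=-5
LOAD_FAST q → push -5
LOAD_CONST → push 2
BINARY_OP << → -5 << 2 = -20
STORE_FAST q → q=-20
LOAD_FAST i → push 2
LOAD_CONST → push 1
BINARY_OP + → 2 + 1 = 3
STORE_FAST i → i=3
LOAD_FAST i → push 3
LOAD_CONST → push 3
COMPARE_OP bool(<) → 3 vs 3 = False
POP_JUMP_IF_FALSE → pop False; jump
LOAD_FAST q → push -20
RETURN_VALUE → return -20.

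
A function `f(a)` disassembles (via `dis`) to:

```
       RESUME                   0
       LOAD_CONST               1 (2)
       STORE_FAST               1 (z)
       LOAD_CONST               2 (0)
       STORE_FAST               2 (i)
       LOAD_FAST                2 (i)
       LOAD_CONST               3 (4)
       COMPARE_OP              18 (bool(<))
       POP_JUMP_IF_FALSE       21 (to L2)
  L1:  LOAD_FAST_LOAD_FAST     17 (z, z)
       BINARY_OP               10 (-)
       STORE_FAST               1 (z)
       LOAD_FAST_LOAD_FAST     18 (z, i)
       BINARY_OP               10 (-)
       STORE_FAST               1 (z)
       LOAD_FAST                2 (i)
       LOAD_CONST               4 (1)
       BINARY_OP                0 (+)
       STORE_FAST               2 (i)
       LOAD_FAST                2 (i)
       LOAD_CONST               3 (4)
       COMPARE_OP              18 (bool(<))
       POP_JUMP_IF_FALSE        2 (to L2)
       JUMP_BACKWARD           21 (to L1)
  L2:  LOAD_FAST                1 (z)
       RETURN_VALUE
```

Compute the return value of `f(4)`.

LOAD_CONST → push 2
STORE_FAST z → z=2
LOAD_CONST → push 0
STORE_FAST i → i=0
LOAD_FAST i → push 0
LOAD_CONST → push 4
COMPARE_OP bool(<) → 0 vs 4 = True
POP_JUMP_IF_FALSE → pop True; no jump
LOAD_FAST_LOAD_FAST z,z → push 2,2
BINARY_OP - → 2 - 2 = 0
STORE_FAST z → z=0
LOAD_FAST_LOAD_FAST z,i → push 0,0
BINARY_OP - → 0 - 0 = 0
STORE_FAST z → z=0
LOAD_FAST i → push 0
LOAD_CONST → push 1
BINARY_OP + → 0 + 1 = 1
STORE_FAST i → i=1
LOAD_FAST i → push 1
LOAD_CONST → push 4
COMPARE_OP bool(<) → 1 vs 4 = True
POP_JUMP_IF_FALSE → pop True; no jump
LOAD_FAST_LOAD_FAST z,z → push 0,0
BINARY_OP - → 0 - 0 = 0
STORE_FAST z → z=0
LOAD_FAST_LOAD_FAST z,i → push 0,1
BINARY_OP - → 0 - 1 = -1
STORE_FAST z → z=-1
LOAD_FAST i → push 1
LOAD_CONST → push 1
BINARY_OP + → 1 + 1 = 2
STORE_FAST i → i=2
LOAD_FAST i → push 2
LOAD_CONST → push 4
COMPARE_OP bool(<) → 2 vs 4 = True
POP_JUMP_IF_FALSE → pop True; no jump
LOAD_FAST_LOAD_FAST z,z → push -1,-1
BINARY_OP - → -1 - -1 = 0
STORE_FAST z → z=0
LOAD_FAST_LOAD_FAST z,i → push 0,2
BINARY_OP - → 0 - 2 = -2
STORE_FAST z → z=-2
LOAD_FAST i → push 2
LOAD_CONST → push 1
BINARY_OP + → 2 + 1 = 3
STORE_FAST i → i=3
LOAD_FAST i → push 3
LOAD_CONST → push 4
COMPARE_OP bool(<) → 3 vs 4 = True
POP_JUMP_IF_FALSE → pop True; no jump
LOAD_FAST_LOAD_FAST z,z → push -2,-2
BINARY_OP - → -2 - -2 = 0
STORE_FAST z → z=0
LOAD_FAST_LOAD_FAST z,i → push 0,3
BINARY_OP - → 0 - 3 = -3
STORE_FAST z → z=-3
LOAD_FAST i → push 3
LOAD_CONST → push 1
BINARY_OP + → 3 + 1 = 4
STORE_FAST i → i=4
LOAD_FAST i → push 4
LOAD_CONST → push 4
COMPARE_OP bool(<) → 4 vs 4 = False
POP_JUMP_IF_FALSE → pop False; jump
LOAD_FAST z → push -3
RETURN_VALUE → return -3.

-3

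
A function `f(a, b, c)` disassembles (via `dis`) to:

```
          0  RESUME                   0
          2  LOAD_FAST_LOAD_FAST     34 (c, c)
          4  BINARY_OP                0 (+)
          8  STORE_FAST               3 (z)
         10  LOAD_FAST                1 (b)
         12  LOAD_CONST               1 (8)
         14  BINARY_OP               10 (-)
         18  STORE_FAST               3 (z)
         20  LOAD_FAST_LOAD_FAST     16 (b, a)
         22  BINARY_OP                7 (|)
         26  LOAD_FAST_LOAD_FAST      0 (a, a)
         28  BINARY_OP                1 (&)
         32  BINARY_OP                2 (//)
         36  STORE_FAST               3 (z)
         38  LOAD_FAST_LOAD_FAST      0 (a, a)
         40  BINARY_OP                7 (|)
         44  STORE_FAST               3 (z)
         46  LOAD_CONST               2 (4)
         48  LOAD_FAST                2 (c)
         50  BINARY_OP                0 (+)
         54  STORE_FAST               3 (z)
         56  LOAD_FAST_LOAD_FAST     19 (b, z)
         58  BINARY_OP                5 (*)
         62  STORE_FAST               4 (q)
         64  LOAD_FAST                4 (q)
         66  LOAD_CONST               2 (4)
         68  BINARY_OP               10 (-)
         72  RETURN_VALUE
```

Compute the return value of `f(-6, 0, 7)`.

LOAD_FAST_LOAD_FAST c,c → push 7,7. Stack: [7, 7]
BINARY_OP + → 7 + 7 = 14. Stack: [14]
STORE_FAST z → z=14. Stack: []
LOAD_FAST b → push 0. Stack: [0]
LOAD_CONST → push 8. Stack: [0, 8]
BINARY_OP - → 0 - 8 = -8. Stack: [-8]
STORE_FAST z → z=-8. Stack: []
LOAD_FAST_LOAD_FAST b,a → push 0,-6. Stack: [0, -6]
BINARY_OP | → 0 | -6 = -6. Stack: [-6]
LOAD_FAST_LOAD_FAST a,a → push -6,-6. Stack: [-6, -6, -6]
BINARY_OP & → -6 & -6 = -6. Stack: [-6, -6]
BINARY_OP // → -6 // -6 = 1. Stack: [1]
STORE_FAST z → z=1. Stack: []
LOAD_FAST_LOAD_FAST a,a → push -6,-6. Stack: [-6, -6]
BINARY_OP | → -6 | -6 = -6. Stack: [-6]
STORE_FAST z → z=-6. Stack: []
LOAD_CONST → push 4. Stack: [4]
LOAD_FAST c → push 7. Stack: [4, 7]
BINARY_OP + → 4 + 7 = 11. Stack: [11]
STORE_FAST z → z=11. Stack: []
LOAD_FAST_LOAD_FAST b,z → push 0,11. Stack: [0, 11]
BINARY_OP * → 0 * 11 = 0. Stack: [0]
STORE_FAST q → q=0. Stack: []
LOAD_FAST q → push 0. Stack: [0]
LOAD_CONST → push 4. Stack: [0, 4]
BINARY_OP - → 0 - 4 = -4. Stack: [-4]
RETURN_VALUE → return -4.

-4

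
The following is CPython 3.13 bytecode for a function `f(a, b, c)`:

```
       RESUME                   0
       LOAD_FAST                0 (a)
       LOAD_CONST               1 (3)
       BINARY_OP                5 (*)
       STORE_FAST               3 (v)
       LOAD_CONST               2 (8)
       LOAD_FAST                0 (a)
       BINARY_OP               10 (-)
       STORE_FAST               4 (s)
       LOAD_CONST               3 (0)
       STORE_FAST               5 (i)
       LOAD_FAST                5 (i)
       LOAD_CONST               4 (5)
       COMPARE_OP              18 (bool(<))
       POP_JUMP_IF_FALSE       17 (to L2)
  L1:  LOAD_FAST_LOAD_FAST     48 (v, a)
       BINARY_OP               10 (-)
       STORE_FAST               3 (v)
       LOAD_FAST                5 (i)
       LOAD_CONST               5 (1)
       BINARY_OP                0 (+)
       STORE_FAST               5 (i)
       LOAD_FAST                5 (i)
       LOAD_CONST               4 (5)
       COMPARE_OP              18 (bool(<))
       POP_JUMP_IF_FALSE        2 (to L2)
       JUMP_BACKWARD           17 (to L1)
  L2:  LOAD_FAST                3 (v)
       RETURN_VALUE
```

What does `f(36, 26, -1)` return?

LOAD_FAST a → push 36
LOAD_CONST → push 3
BINARY_OP * → 36 * 3 = 108
STORE_FAST v → v=108
LOAD_CONST → push 8
LOAD_FAST a → push 36
BINARY_OP - → 8 - 36 = -28
STORE_FAST s → s=-28
LOAD_CONST → push 0
STORE_FAST i → i=0
LOAD_FAST i → push 0
LOAD_CONST → push 5
COMPARE_OP bool(<) → 0 vs 5 = True
POP_JUMP_IF_FALSE → pop True; no jump
LOAD_FAST_LOAD_FAST v,a → push 108,36
BINARY_OP - → 108 - 36 = 72
STORE_FAST v → v=72
LOAD_FAST i → push 0
LOAD_CONST → push 1
BINARY_OP + → 0 + 1 = 1
STORE_FAST i → i=1
LOAD_FAST i → push 1
LOAD_CONST → push 5
COMPARE_OP bool(<) → 1 vs 5 = True
POP_JUMP_IF_FALSE → pop True; no jump
LOAD_FAST_LOAD_FAST v,a → push 72,36
BINARY_OP - → 72 - 36 = 36
STORE_FAST v → v=36
LOAD_FAST i → push 1
LOAD_CONST → push 1
BINARY_OP + → 1 + 1 = 2
STORE_FAST i → i=2
LOAD_FAST i → push 2
LOAD_CONST → push 5
COMPARE_OP bool(<) → 2 vs 5 = True
POP_JUMP_IF_FALSE → pop True; no jump
LOAD_FAST_LOAD_FAST v,a → push 36,36
BINARY_OP - → 36 - 36 = 0
STORE_FAST v → v=0
LOAD_FAST i → push 2
LOAD_CONST → push 1
BINARY_OP + → 2 + 1 = 3
STORE_FAST i → i=3
LOAD_FAST i → push 3
LOAD_CONST → push 5
COMPARE_OP bool(<) → 3 vs 5 = True
POP_JUMP_IF_FALSE → pop True; no jump
LOAD_FAST_LOAD_FAST v,a → push 0,36
BINARY_OP - → 0 - 36 = -36
STORE_FAST v → v=-36
LOAD_FAST i → push 3
LOAD_CONST → push 1
BINARY_OP + → 3 + 1 = 4
STORE_FAST i → i=4
LOAD_FAST i → push 4
LOAD_CONST → push 5
COMPARE_OP bool(<) → 4 vs 5 = True
POP_JUMP_IF_FALSE → pop True; no jump
LOAD_FAST_LOAD_FAST v,a → push -36,36
BINARY_OP - → -36 - 36 = -72
STORE_FAST v → v=-72
LOAD_FAST i → push 4
LOAD_CONST → push 1
BINARY_OP + → 4 + 1 = 5
STORE_FAST i → i=5
LOAD_FAST i → push 5
LOAD_CONST → push 5
COMPARE_OP bool(<) → 5 vs 5 = False
POP_JUMP_IF_FALSE → pop False; jump
LOAD_FAST v → push -72
RETURN_VALUE → return -72.

-72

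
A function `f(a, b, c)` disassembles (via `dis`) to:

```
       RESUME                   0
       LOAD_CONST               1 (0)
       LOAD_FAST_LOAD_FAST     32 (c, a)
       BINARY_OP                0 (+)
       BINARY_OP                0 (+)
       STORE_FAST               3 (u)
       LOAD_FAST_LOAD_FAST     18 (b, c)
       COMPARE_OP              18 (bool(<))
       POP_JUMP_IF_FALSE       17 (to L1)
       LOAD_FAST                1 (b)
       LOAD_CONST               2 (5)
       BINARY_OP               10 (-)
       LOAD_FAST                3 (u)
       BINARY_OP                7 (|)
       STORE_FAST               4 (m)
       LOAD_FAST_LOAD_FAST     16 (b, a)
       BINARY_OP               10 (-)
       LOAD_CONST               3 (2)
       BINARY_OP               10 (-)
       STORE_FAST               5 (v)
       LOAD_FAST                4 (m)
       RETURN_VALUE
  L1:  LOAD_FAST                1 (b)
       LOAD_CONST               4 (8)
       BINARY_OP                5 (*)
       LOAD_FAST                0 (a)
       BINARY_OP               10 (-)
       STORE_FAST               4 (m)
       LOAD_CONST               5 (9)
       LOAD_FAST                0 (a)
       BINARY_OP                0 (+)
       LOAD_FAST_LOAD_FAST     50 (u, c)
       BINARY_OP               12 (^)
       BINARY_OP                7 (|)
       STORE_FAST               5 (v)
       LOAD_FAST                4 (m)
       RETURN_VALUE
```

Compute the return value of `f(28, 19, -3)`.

LOAD_CONST → push 0. Stack: [0]
LOAD_FAST_LOAD_FAST c,a → push -3,28. Stack: [0, -3, 28]
BINARY_OP + → -3 + 28 = 25. Stack: [0, 25]
BINARY_OP + → 0 + 25 = 25. Stack: [25]
STORE_FAST u → u=25. Stack: []
LOAD_FAST_LOAD_FAST b,c → push 19,-3. Stack: [19, -3]
COMPARE_OP bool(<) → 19 vs -3 = False. Stack: [False]
POP_JUMP_IF_FALSE → pop False; jump. Stack: []
LOAD_FAST b → push 19. Stack: [19]
LOAD_CONST → push 8. Stack: [19, 8]
BINARY_OP * → 19 * 8 = 152. Stack: [152]
LOAD_FAST a → push 28. Stack: [152, 28]
BINARY_OP - → 152 - 28 = 124. Stack: [124]
STORE_FAST m → m=124. Stack: []
LOAD_CONST → push 9. Stack: [9]
LOAD_FAST a → push 28. Stack: [9, 28]
BINARY_OP + → 9 + 28 = 37. Stack: [37]
LOAD_FAST_LOAD_FAST u,c → push 25,-3. Stack: [37, 25, -3]
BINARY_OP ^ → 25 ^ -3 = -28. Stack: [37, -28]
BINARY_OP | → 37 | -28 = -27. Stack: [-27]
STORE_FAST v → v=-27. Stack: []
LOAD_FAST m → push 124. Stack: [124]
RETURN_VALUE → return 124.

124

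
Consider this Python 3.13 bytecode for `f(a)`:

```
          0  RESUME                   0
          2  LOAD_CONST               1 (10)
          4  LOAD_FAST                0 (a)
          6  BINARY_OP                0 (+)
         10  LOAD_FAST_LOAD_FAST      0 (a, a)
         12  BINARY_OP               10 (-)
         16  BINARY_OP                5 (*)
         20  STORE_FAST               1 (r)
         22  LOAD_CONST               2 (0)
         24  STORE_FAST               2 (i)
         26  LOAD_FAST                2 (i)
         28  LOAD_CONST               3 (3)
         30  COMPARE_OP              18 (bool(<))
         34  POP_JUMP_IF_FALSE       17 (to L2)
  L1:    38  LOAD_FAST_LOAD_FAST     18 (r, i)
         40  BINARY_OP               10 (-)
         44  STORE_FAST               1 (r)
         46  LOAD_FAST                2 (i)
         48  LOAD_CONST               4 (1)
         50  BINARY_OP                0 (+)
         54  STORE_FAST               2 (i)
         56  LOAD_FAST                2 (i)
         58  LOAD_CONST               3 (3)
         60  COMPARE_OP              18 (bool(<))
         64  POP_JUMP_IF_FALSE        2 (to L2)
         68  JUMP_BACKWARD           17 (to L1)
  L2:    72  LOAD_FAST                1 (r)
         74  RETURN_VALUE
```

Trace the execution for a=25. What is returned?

-3

LOAD_CONST → push 10. Stack: [10]
LOAD_FAST a → push 25. Stack: [10, 25]
BINARY_OP + → 10 + 25 = 35. Stack: [35]
LOAD_FAST_LOAD_FAST a,a → push 25,25. Stack: [35, 25, 25]
BINARY_OP - → 25 - 25 = 0. Stack: [35, 0]
BINARY_OP * → 35 * 0 = 0. Stack: [0]
STORE_FAST r → r=0. Stack: []
LOAD_CONST → push 0. Stack: [0]
STORE_FAST i → i=0. Stack: []
LOAD_FAST i → push 0. Stack: [0]
LOAD_CONST → push 3. Stack: [0, 3]
COMPARE_OP bool(<) → 0 vs 3 = True. Stack: [True]
POP_JUMP_IF_FALSE → pop True; no jump. Stack: []
LOAD_FAST_LOAD_FAST r,i → push 0,0. Stack: [0, 0]
BINARY_OP - → 0 - 0 = 0. Stack: [0]
STORE_FAST r → r=0. Stack: []
LOAD_FAST i → push 0. Stack: [0]
LOAD_CONST → push 1. Stack: [0, 1]
BINARY_OP + → 0 + 1 = 1. Stack: [1]
STORE_FAST i → i=1. Stack: []
LOAD_FAST i → push 1. Stack: [1]
LOAD_CONST → push 3. Stack: [1, 3]
COMPARE_OP bool(<) → 1 vs 3 = True. Stack: [True]
POP_JUMP_IF_FALSE → pop True; no jump. Stack: []
LOAD_FAST_LOAD_FAST r,i → push 0,1. Stack: [0, 1]
BINARY_OP - → 0 - 1 = -1. Stack: [-1]
STORE_FAST r → r=-1. Stack: []
LOAD_FAST i → push 1. Stack: [1]
LOAD_CONST → push 1. Stack: [1, 1]
BINARY_OP + → 1 + 1 = 2. Stack: [2]
STORE_FAST i → i=2. Stack: []
LOAD_FAST i → push 2. Stack: [2]
LOAD_CONST → push 3. Stack: [2, 3]
COMPARE_OP bool(<) → 2 vs 3 = True. Stack: [True]
POP_JUMP_IF_FALSE → pop True; no jump. Stack: []
LOAD_FAST_LOAD_FAST r,i → push -1,2. Stack: [-1, 2]
BINARY_OP - → -1 - 2 = -3. Stack: [-3]
STORE_FAST r → r=-3. Stack: []
LOAD_FAST i → push 2. Stack: [2]
LOAD_CONST → push 1. Stack: [2, 1]
BINARY_OP + → 2 + 1 = 3. Stack: [3]
STORE_FAST i → i=3. Stack: []
LOAD_FAST i → push 3. Stack: [3]
LOAD_CONST → push 3. Stack: [3, 3]
COMPARE_OP bool(<) → 3 vs 3 = False. Stack: [False]
POP_JUMP_IF_FALSE → pop False; jump. Stack: []
LOAD_FAST r → push -3. Stack: [-3]
RETURN_VALUE → return -3.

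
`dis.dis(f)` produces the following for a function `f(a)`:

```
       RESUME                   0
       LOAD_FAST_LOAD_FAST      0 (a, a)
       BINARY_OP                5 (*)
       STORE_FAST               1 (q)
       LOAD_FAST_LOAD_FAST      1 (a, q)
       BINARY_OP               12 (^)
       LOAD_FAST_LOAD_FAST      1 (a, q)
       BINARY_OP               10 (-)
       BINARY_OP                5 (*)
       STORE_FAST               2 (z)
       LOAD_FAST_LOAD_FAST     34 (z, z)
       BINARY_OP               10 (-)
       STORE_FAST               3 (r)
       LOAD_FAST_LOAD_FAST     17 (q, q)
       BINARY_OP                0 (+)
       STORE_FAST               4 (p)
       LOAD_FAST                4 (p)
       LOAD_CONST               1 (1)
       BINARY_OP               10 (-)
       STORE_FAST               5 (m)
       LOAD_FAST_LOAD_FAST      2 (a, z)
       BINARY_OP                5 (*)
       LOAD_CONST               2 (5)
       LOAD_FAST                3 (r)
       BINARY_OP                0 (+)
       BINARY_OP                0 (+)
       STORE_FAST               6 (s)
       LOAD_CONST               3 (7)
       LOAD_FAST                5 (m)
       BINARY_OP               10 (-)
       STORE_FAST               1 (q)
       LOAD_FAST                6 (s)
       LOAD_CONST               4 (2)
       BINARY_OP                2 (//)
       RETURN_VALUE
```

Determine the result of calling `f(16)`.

-522238

LOAD_FAST_LOAD_FAST a,a → push 16,16. Stack: [16, 16]
BINARY_OP * → 16 * 16 = 256. Stack: [256]
STORE_FAST q → q=256. Stack: []
LOAD_FAST_LOAD_FAST a,q → push 16,256. Stack: [16, 256]
BINARY_OP ^ → 16 ^ 256 = 272. Stack: [272]
LOAD_FAST_LOAD_FAST a,q → push 16,256. Stack: [272, 16, 256]
BINARY_OP - → 16 - 256 = -240. Stack: [272, -240]
BINARY_OP * → 272 * -240 = -65280. Stack: [-65280]
STORE_FAST z → z=-65280. Stack: []
LOAD_FAST_LOAD_FAST z,z → push -65280,-65280. Stack: [-65280, -65280]
BINARY_OP - → -65280 - -65280 = 0. Stack: [0]
STORE_FAST r → r=0. Stack: []
LOAD_FAST_LOAD_FAST q,q → push 256,256. Stack: [256, 256]
BINARY_OP + → 256 + 256 = 512. Stack: [512]
STORE_FAST p → p=512. Stack: []
LOAD_FAST p → push 512. Stack: [512]
LOAD_CONST → push 1. Stack: [512, 1]
BINARY_OP - → 512 - 1 = 511. Stack: [511]
STORE_FAST m → m=511. Stack: []
LOAD_FAST_LOAD_FAST a,z → push 16,-65280. Stack: [16, -65280]
BINARY_OP * → 16 * -65280 = -1044480. Stack: [-1044480]
LOAD_CONST → push 5. Stack: [-1044480, 5]
LOAD_FAST r → push 0. Stack: [-1044480, 5, 0]
BINARY_OP + → 5 + 0 = 5. Stack: [-1044480, 5]
BINARY_OP + → -1044480 + 5 = -1044475. Stack: [-1044475]
STORE_FAST s → s=-1044475. Stack: []
LOAD_CONST → push 7. Stack: [7]
LOAD_FAST m → push 511. Stack: [7, 511]
BINARY_OP - → 7 - 511 = -504. Stack: [-504]
STORE_FAST q → q=-504. Stack: []
LOAD_FAST s → push -1044475. Stack: [-1044475]
LOAD_CONST → push 2. Stack: [-1044475, 2]
BINARY_OP // → -1044475 // 2 = -522238. Stack: [-522238]
RETURN_VALUE → return -522238.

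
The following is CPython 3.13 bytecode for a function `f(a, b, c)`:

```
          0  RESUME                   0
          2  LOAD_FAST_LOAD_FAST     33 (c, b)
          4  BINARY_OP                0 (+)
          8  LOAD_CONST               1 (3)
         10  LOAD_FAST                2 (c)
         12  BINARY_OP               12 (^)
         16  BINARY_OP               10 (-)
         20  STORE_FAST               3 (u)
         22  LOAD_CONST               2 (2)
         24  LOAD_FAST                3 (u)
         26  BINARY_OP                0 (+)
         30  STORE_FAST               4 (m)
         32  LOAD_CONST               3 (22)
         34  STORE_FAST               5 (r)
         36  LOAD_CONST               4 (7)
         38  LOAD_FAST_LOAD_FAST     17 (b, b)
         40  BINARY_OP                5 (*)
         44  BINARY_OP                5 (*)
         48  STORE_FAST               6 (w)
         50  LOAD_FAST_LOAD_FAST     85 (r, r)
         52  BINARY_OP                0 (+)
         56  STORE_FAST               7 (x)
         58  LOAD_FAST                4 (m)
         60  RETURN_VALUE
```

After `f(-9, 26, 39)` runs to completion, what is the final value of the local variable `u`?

LOAD_FAST_LOAD_FAST c,b → push 39,26. Stack: [39, 26]
BINARY_OP + → 39 + 26 = 65. Stack: [65]
LOAD_CONST → push 3. Stack: [65, 3]
LOAD_FAST c → push 39. Stack: [65, 3, 39]
BINARY_OP ^ → 3 ^ 39 = 36. Stack: [65, 36]
BINARY_OP - → 65 - 36 = 29. Stack: [29]
STORE_FAST u → u=29. Stack: []
LOAD_CONST → push 2. Stack: [2]
LOAD_FAST u → push 29. Stack: [2, 29]
BINARY_OP + → 2 + 29 = 31. Stack: [31]
STORE_FAST m → m=31. Stack: []
LOAD_CONST → push 22. Stack: [22]
STORE_FAST r → r=22. Stack: []
LOAD_CONST → push 7. Stack: [7]
LOAD_FAST_LOAD_FAST b,b → push 26,26. Stack: [7, 26, 26]
BINARY_OP * → 26 * 26 = 676. Stack: [7, 676]
BINARY_OP * → 7 * 676 = 4732. Stack: [4732]
STORE_FAST w → w=4732. Stack: []
LOAD_FAST_LOAD_FAST r,r → push 22,22. Stack: [22, 22]
BINARY_OP + → 22 + 22 = 44. Stack: [44]
STORE_FAST x → x=44. Stack: []
LOAD_FAST m → push 31. Stack: [31]
RETURN_VALUE → return 31.

29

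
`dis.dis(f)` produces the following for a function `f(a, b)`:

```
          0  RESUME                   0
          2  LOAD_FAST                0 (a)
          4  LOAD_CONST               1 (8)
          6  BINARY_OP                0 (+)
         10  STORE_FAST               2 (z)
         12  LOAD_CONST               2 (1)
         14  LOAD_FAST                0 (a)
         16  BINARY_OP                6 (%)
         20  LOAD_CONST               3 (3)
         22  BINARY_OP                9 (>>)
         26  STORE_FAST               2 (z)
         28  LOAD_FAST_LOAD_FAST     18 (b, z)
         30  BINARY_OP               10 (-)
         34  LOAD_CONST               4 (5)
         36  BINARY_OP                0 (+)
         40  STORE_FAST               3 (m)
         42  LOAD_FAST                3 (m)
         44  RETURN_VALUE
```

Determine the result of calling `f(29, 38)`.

43

LOAD_FAST a → push 29. Stack: [29]
LOAD_CONST → push 8. Stack: [29, 8]
BINARY_OP + → 29 + 8 = 37. Stack: [37]
STORE_FAST z → z=37. Stack: []
LOAD_CONST → push 1. Stack: [1]
LOAD_FAST a → push 29. Stack: [1, 29]
BINARY_OP % → 1 % 29 = 1. Stack: [1]
LOAD_CONST → push 3. Stack: [1, 3]
BINARY_OP >> → 1 >> 3 = 0. Stack: [0]
STORE_FAST z → z=0. Stack: []
LOAD_FAST_LOAD_FAST b,z → push 38,0. Stack: [38, 0]
BINARY_OP - → 38 - 0 = 38. Stack: [38]
LOAD_CONST → push 5. Stack: [38, 5]
BINARY_OP + → 38 + 5 = 43. Stack: [43]
STORE_FAST m → m=43. Stack: []
LOAD_FAST m → push 43. Stack: [43]
RETURN_VALUE → return 43.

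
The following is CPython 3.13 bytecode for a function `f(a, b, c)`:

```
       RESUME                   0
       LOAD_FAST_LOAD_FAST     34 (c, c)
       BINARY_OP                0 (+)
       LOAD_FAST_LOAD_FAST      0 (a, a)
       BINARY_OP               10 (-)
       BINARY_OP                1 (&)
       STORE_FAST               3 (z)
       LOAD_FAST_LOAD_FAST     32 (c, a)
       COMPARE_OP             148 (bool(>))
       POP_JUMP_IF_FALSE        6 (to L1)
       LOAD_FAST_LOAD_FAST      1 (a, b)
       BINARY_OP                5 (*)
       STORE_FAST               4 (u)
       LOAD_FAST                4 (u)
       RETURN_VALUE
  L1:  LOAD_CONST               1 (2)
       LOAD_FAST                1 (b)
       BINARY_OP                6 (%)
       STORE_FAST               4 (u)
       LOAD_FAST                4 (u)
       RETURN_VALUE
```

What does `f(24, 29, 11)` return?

LOAD_FAST_LOAD_FAST c,c → push 11,11. Stack: [11, 11]
BINARY_OP + → 11 + 11 = 22. Stack: [22]
LOAD_FAST_LOAD_FAST a,a → push 24,24. Stack: [22, 24, 24]
BINARY_OP - → 24 - 24 = 0. Stack: [22, 0]
BINARY_OP & → 22 & 0 = 0. Stack: [0]
STORE_FAST z → z=0. Stack: []
LOAD_FAST_LOAD_FAST c,a → push 11,24. Stack: [11, 24]
COMPARE_OP bool(>) → 11 vs 24 = False. Stack: [False]
POP_JUMP_IF_FALSE → pop False; jump. Stack: []
LOAD_CONST → push 2. Stack: [2]
LOAD_FAST b → push 29. Stack: [2, 29]
BINARY_OP % → 2 % 29 = 2. Stack: [2]
STORE_FAST u → u=2. Stack: []
LOAD_FAST u → push 2. Stack: [2]
RETURN_VALUE → return 2.

2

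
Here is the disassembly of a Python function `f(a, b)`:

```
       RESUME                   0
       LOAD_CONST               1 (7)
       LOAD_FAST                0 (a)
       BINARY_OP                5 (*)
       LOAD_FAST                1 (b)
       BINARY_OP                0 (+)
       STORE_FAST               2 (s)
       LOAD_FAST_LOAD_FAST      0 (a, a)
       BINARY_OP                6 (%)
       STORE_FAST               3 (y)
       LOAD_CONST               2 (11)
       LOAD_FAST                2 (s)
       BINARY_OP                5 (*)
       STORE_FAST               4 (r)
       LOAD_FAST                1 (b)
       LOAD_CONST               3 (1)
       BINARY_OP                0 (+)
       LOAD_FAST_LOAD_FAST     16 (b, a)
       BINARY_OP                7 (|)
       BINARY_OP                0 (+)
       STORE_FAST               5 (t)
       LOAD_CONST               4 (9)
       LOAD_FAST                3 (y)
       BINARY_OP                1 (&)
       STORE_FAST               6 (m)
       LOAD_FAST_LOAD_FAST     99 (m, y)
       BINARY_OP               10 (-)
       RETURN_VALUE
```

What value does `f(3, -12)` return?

LOAD_CONST → push 7. Stack: [7]
LOAD_FAST a → push 3. Stack: [7, 3]
BINARY_OP * → 7 * 3 = 21. Stack: [21]
LOAD_FAST b → push -12. Stack: [21, -12]
BINARY_OP + → 21 + -12 = 9. Stack: [9]
STORE_FAST s → s=9. Stack: []
LOAD_FAST_LOAD_FAST a,a → push 3,3. Stack: [3, 3]
BINARY_OP % → 3 % 3 = 0. Stack: [0]
STORE_FAST y → y=0. Stack: []
LOAD_CONST → push 11. Stack: [11]
LOAD_FAST s → push 9. Stack: [11, 9]
BINARY_OP * → 11 * 9 = 99. Stack: [99]
STORE_FAST r → r=99. Stack: []
LOAD_FAST b → push -12. Stack: [-12]
LOAD_CONST → push 1. Stack: [-12, 1]
BINARY_OP + → -12 + 1 = -11. Stack: [-11]
LOAD_FAST_LOAD_FAST b,a → push -12,3. Stack: [-11, -12, 3]
BINARY_OP | → -12 | 3 = -9. Stack: [-11, -9]
BINARY_OP + → -11 + -9 = -20. Stack: [-20]
STORE_FAST t → t=-20. Stack: []
LOAD_CONST → push 9. Stack: [9]
LOAD_FAST y → push 0. Stack: [9, 0]
BINARY_OP & → 9 & 0 = 0. Stack: [0]
STORE_FAST m → m=0. Stack: []
LOAD_FAST_LOAD_FAST m,y → push 0,0. Stack: [0, 0]
BINARY_OP - → 0 - 0 = 0. Stack: [0]
RETURN_VALUE → return 0.

0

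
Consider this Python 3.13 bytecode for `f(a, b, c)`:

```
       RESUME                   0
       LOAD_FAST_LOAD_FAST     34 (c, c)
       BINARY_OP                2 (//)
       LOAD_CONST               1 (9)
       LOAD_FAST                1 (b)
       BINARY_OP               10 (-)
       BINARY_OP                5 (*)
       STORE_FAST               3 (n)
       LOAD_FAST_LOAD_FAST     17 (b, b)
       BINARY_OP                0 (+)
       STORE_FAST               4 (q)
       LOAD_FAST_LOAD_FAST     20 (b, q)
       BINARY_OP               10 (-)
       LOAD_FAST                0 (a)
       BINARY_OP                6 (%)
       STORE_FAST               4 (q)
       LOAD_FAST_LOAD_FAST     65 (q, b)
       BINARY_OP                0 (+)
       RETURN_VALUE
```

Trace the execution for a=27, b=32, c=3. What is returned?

54

LOAD_FAST_LOAD_FAST c,c → push 3,3. Stack: [3, 3]
BINARY_OP // → 3 // 3 = 1. Stack: [1]
LOAD_CONST → push 9. Stack: [1, 9]
LOAD_FAST b → push 32. Stack: [1, 9, 32]
BINARY_OP - → 9 - 32 = -23. Stack: [1, -23]
BINARY_OP * → 1 * -23 = -23. Stack: [-23]
STORE_FAST n → n=-23. Stack: []
LOAD_FAST_LOAD_FAST b,b → push 32,32. Stack: [32, 32]
BINARY_OP + → 32 + 32 = 64. Stack: [64]
STORE_FAST q → q=64. Stack: []
LOAD_FAST_LOAD_FAST b,q → push 32,64. Stack: [32, 64]
BINARY_OP - → 32 - 64 = -32. Stack: [-32]
LOAD_FAST a → push 27. Stack: [-32, 27]
BINARY_OP % → -32 % 27 = 22. Stack: [22]
STORE_FAST q → q=22. Stack: []
LOAD_FAST_LOAD_FAST q,b → push 22,32. Stack: [22, 32]
BINARY_OP + → 22 + 32 = 54. Stack: [54]
RETURN_VALUE → return 54.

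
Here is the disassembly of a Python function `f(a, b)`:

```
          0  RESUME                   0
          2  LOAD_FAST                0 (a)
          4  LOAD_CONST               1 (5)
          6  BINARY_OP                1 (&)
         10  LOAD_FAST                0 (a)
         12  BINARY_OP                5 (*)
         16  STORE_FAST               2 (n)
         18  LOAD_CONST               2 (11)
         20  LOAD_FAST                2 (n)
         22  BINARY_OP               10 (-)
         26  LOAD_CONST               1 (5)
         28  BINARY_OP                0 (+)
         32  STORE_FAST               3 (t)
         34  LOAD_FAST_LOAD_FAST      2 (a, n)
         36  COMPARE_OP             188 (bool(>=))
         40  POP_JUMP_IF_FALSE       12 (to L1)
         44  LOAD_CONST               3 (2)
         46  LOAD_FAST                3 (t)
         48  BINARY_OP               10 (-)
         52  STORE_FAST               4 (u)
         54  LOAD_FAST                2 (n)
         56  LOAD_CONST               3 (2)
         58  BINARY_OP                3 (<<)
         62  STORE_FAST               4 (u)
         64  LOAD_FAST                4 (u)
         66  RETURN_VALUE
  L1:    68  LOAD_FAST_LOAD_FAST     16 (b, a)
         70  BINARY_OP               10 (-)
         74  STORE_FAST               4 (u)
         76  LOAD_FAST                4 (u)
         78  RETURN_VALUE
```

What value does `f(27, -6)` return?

LOAD_FAST a → push 27. Stack: [27]
LOAD_CONST → push 5. Stack: [27, 5]
BINARY_OP & → 27 & 5 = 1. Stack: [1]
LOAD_FAST a → push 27. Stack: [1, 27]
BINARY_OP * → 1 * 27 = 27. Stack: [27]
STORE_FAST n → n=27. Stack: []
LOAD_CONST → push 11. Stack: [11]
LOAD_FAST n → push 27. Stack: [11, 27]
BINARY_OP - → 11 - 27 = -16. Stack: [-16]
LOAD_CONST → push 5. Stack: [-16, 5]
BINARY_OP + → -16 + 5 = -11. Stack: [-11]
STORE_FAST t → t=-11. Stack: []
LOAD_FAST_LOAD_FAST a,n → push 27,27. Stack: [27, 27]
COMPARE_OP bool(>=) → 27 vs 27 = True. Stack: [True]
POP_JUMP_IF_FALSE → pop True; no jump. Stack: []
LOAD_CONST → push 2. Stack: [2]
LOAD_FAST t → push -11. Stack: [2, -11]
BINARY_OP - → 2 - -11 = 13. Stack: [13]
STORE_FAST u → u=13. Stack: []
LOAD_FAST n → push 27. Stack: [27]
LOAD_CONST → push 2. Stack: [27, 2]
BINARY_OP << → 27 << 2 = 108. Stack: [108]
STORE_FAST u → u=108. Stack: []
LOAD_FAST u → push 108. Stack: [108]
RETURN_VALUE → return 108.

108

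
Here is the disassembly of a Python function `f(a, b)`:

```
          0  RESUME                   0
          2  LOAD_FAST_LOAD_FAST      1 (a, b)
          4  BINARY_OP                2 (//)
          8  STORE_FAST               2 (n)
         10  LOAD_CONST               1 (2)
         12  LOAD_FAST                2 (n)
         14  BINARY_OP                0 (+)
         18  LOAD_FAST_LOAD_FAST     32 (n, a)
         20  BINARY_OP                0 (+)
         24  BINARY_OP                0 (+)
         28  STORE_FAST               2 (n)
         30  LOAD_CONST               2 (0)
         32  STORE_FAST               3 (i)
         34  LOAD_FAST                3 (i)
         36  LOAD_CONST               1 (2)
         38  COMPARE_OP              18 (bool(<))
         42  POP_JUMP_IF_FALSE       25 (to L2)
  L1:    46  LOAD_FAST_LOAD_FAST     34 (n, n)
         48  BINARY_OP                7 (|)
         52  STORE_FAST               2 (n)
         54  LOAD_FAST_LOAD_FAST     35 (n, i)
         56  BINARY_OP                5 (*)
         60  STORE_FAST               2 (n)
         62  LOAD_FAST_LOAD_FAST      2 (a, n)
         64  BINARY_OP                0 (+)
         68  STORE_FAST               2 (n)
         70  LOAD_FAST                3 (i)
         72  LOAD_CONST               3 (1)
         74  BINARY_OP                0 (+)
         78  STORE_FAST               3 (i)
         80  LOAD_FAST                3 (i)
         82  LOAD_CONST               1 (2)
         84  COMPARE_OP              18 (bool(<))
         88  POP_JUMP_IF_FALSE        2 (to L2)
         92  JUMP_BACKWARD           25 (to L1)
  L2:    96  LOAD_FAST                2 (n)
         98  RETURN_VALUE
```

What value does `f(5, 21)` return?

LOAD_FAST_LOAD_FAST a,b → push 5,21. Stack: [5, 21]
BINARY_OP // → 5 // 21 = 0. Stack: [0]
STORE_FAST n → n=0. Stack: []
LOAD_CONST → push 2. Stack: [2]
LOAD_FAST n → push 0. Stack: [2, 0]
BINARY_OP + → 2 + 0 = 2. Stack: [2]
LOAD_FAST_LOAD_FAST n,a → push 0,5. Stack: [2, 0, 5]
BINARY_OP + → 0 + 5 = 5. Stack: [2, 5]
BINARY_OP + → 2 + 5 = 7. Stack: [7]
STORE_FAST n → n=7. Stack: []
LOAD_CONST → push 0. Stack: [0]
STORE_FAST i → i=0. Stack: []
LOAD_FAST i → push 0. Stack: [0]
LOAD_CONST → push 2. Stack: [0, 2]
COMPARE_OP bool(<) → 0 vs 2 = True. Stack: [True]
POP_JUMP_IF_FALSE → pop True; no jump. Stack: []
LOAD_FAST_LOAD_FAST n,n → push 7,7. Stack: [7, 7]
BINARY_OP | → 7 | 7 = 7. Stack: [7]
STORE_FAST n → n=7. Stack: []
LOAD_FAST_LOAD_FAST n,i → push 7,0. Stack: [7, 0]
BINARY_OP * → 7 * 0 = 0. Stack: [0]
STORE_FAST n → n=0. Stack: []
LOAD_FAST_LOAD_FAST a,n → push 5,0. Stack: [5, 0]
BINARY_OP + → 5 + 0 = 5. Stack: [5]
STORE_FAST n → n=5. Stack: []
LOAD_FAST i → push 0. Stack: [0]
LOAD_CONST → push 1. Stack: [0, 1]
BINARY_OP + → 0 + 1 = 1. Stack: [1]
STORE_FAST i → i=1. Stack: []
LOAD_FAST i → push 1. Stack: [1]
LOAD_CONST → push 2. Stack: [1, 2]
COMPARE_OP bool(<) → 1 vs 2 = True. Stack: [True]
POP_JUMP_IF_FALSE → pop True; no jump. Stack: []
LOAD_FAST_LOAD_FAST n,n → push 5,5. Stack: [5, 5]
BINARY_OP | → 5 | 5 = 5. Stack: [5]
STORE_FAST n → n=5. Stack: []
LOAD_FAST_LOAD_FAST n,i → push 5,1. Stack: [5, 1]
BINARY_OP * → 5 * 1 = 5. Stack: [5]
STORE_FAST n → n=5. Stack: []
LOAD_FAST_LOAD_FAST a,n → push 5,5. Stack: [5, 5]
BINARY_OP + → 5 + 5 = 10. Stack: [10]
STORE_FAST n → n=10. Stack: []
LOAD_FAST i → push 1. Stack: [1]
LOAD_CONST → push 1. Stack: [1, 1]
BINARY_OP + → 1 + 1 = 2. Stack: [2]
STORE_FAST i → i=2. Stack: []
LOAD_FAST i → push 2. Stack: [2]
LOAD_CONST → push 2. Stack: [2, 2]
COMPARE_OP bool(<) → 2 vs 2 = False. Stack: [False]
POP_JUMP_IF_FALSE → pop False; jump. Stack: []
LOAD_FAST n → push 10. Stack: [10]
RETURN_VALUE → return 10.

10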